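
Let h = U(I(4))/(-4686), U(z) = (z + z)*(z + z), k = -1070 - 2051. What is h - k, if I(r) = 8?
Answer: 7312375/2343 ≈ 3120.9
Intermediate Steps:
k = -3121
U(z) = 4*z**2 (U(z) = (2*z)*(2*z) = 4*z**2)
h = -128/2343 (h = (4*8**2)/(-4686) = (4*64)*(-1/4686) = 256*(-1/4686) = -128/2343 ≈ -0.054631)
h - k = -128/2343 - 1*(-3121) = -128/2343 + 3121 = 7312375/2343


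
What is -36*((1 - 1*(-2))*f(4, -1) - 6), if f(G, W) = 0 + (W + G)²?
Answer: -756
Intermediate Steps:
f(G, W) = (G + W)² (f(G, W) = 0 + (G + W)² = (G + W)²)
-36*((1 - 1*(-2))*f(4, -1) - 6) = -36*((1 - 1*(-2))*(4 - 1)² - 6) = -36*((1 + 2)*3² - 6) = -36*(3*9 - 6) = -36*(27 - 6) = -36*21 = -756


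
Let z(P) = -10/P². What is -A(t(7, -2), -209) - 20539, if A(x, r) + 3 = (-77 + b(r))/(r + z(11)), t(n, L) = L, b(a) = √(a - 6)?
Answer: -519549581/25299 + 121*I*√215/25299 ≈ -20536.0 + 0.07013*I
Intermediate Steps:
z(P) = -10/P²
b(a) = √(-6 + a)
A(x, r) = -3 + (-77 + √(-6 + r))/(-10/121 + r) (A(x, r) = -3 + (-77 + √(-6 + r))/(r - 10/11²) = -3 + (-77 + √(-6 + r))/(r - 10*1/121) = -3 + (-77 + √(-6 + r))/(r - 10/121) = -3 + (-77 + √(-6 + r))/(-10/121 + r))
-A(t(7, -2), -209) - 20539 = -(-9287 - 363*(-209) + 121*√(-6 - 209))/(-10 + 121*(-209)) - 20539 = -(-9287 + 75867 + 121*√(-215))/(-10 - 25289) - 20539 = -(-9287 + 75867 + 121*(I*√215))/(-25299) - 20539 = -(-1)*(-9287 + 75867 + 121*I*√215)/25299 - 20539 = -(-1)*(66580 + 121*I*√215)/25299 - 20539 = -(-66580/25299 - 121*I*√215/25299) - 20539 = (66580/25299 + 121*I*√215/25299) - 20539 = -519549581/25299 + 121*I*√215/25299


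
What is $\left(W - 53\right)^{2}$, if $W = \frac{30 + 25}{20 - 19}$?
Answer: $4$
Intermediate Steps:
$W = 55$ ($W = \frac{55}{1} = 55 \cdot 1 = 55$)
$\left(W - 53\right)^{2} = \left(55 - 53\right)^{2} = 2^{2} = 4$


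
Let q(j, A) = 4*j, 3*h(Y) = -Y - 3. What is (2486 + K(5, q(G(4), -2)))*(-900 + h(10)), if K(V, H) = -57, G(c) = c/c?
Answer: -6589877/3 ≈ -2.1966e+6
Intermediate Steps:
G(c) = 1
h(Y) = -1 - Y/3 (h(Y) = (-Y - 3)/3 = (-3 - Y)/3 = -1 - Y/3)
(2486 + K(5, q(G(4), -2)))*(-900 + h(10)) = (2486 - 57)*(-900 + (-1 - ⅓*10)) = 2429*(-900 + (-1 - 10/3)) = 2429*(-900 - 13/3) = 2429*(-2713/3) = -6589877/3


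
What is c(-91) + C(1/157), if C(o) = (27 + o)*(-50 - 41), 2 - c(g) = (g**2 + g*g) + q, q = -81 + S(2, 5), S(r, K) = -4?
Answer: -2972415/157 ≈ -18933.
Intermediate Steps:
q = -85 (q = -81 - 4 = -85)
c(g) = 87 - 2*g**2 (c(g) = 2 - ((g**2 + g*g) - 85) = 2 - ((g**2 + g**2) - 85) = 2 - (2*g**2 - 85) = 2 - (-85 + 2*g**2) = 2 + (85 - 2*g**2) = 87 - 2*g**2)
C(o) = -2457 - 91*o (C(o) = (27 + o)*(-91) = -2457 - 91*o)
c(-91) + C(1/157) = (87 - 2*(-91)**2) + (-2457 - 91/157) = (87 - 2*8281) + (-2457 - 91*1/157) = (87 - 16562) + (-2457 - 91/157) = -16475 - 385840/157 = -2972415/157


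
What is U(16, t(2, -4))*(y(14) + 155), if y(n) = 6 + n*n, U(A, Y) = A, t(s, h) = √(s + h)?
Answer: 5712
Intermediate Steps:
t(s, h) = √(h + s)
y(n) = 6 + n²
U(16, t(2, -4))*(y(14) + 155) = 16*((6 + 14²) + 155) = 16*((6 + 196) + 155) = 16*(202 + 155) = 16*357 = 5712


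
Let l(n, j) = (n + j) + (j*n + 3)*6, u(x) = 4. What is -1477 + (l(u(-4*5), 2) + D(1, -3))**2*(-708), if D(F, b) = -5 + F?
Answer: -3275269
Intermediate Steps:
l(n, j) = 18 + j + n + 6*j*n (l(n, j) = (j + n) + (3 + j*n)*6 = (j + n) + (18 + 6*j*n) = 18 + j + n + 6*j*n)
-1477 + (l(u(-4*5), 2) + D(1, -3))**2*(-708) = -1477 + ((18 + 2 + 4 + 6*2*4) + (-5 + 1))**2*(-708) = -1477 + ((18 + 2 + 4 + 48) - 4)**2*(-708) = -1477 + (72 - 4)**2*(-708) = -1477 + 68**2*(-708) = -1477 + 4624*(-708) = -1477 - 3273792 = -3275269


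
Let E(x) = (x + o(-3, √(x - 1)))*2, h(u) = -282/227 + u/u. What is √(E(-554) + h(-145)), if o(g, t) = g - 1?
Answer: I*√57518849/227 ≈ 33.41*I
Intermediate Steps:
o(g, t) = -1 + g
h(u) = -55/227 (h(u) = -282*1/227 + 1 = -282/227 + 1 = -55/227)
E(x) = -8 + 2*x (E(x) = (x + (-1 - 3))*2 = (x - 4)*2 = (-4 + x)*2 = -8 + 2*x)
√(E(-554) + h(-145)) = √((-8 + 2*(-554)) - 55/227) = √((-8 - 1108) - 55/227) = √(-1116 - 55/227) = √(-253387/227) = I*√57518849/227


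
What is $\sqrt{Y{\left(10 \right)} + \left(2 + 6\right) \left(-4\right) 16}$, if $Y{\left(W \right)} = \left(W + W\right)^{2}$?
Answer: $4 i \sqrt{7} \approx 10.583 i$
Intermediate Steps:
$Y{\left(W \right)} = 4 W^{2}$ ($Y{\left(W \right)} = \left(2 W\right)^{2} = 4 W^{2}$)
$\sqrt{Y{\left(10 \right)} + \left(2 + 6\right) \left(-4\right) 16} = \sqrt{4 \cdot 10^{2} + \left(2 + 6\right) \left(-4\right) 16} = \sqrt{4 \cdot 100 + 8 \left(-4\right) 16} = \sqrt{400 - 512} = \sqrt{-112} = 4 i \sqrt{7}$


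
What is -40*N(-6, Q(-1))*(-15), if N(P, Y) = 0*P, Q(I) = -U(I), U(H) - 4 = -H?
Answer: 0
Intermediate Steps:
U(H) = 4 - H
Q(I) = -4 + I (Q(I) = -(4 - I) = -4 + I)
N(P, Y) = 0
-40*N(-6, Q(-1))*(-15) = -40*0*(-15) = 0*(-15) = 0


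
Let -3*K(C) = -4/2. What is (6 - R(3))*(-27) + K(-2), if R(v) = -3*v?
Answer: -1213/3 ≈ -404.33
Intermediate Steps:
K(C) = ⅔ (K(C) = -(-4)/(3*2) = -⅓*(-2) = ⅔)
(6 - R(3))*(-27) + K(-2) = (6 - (-3)*3)*(-27) + ⅔ = (6 - 1*(-9))*(-27) + ⅔ = (6 + 9)*(-27) + ⅔ = 15*(-27) + ⅔ = -405 + ⅔ = -1213/3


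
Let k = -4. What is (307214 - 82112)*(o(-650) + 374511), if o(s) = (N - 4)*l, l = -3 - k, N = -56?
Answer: 84289669002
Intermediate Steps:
l = 1 (l = -3 - 1*(-4) = -3 + 4 = 1)
o(s) = -60 (o(s) = (-56 - 4)*1 = -60*1 = -60)
(307214 - 82112)*(o(-650) + 374511) = (307214 - 82112)*(-60 + 374511) = 225102*374451 = 84289669002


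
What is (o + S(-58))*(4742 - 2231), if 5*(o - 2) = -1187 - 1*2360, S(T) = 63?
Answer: -8090442/5 ≈ -1.6181e+6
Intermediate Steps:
o = -3537/5 (o = 2 + (-1187 - 1*2360)/5 = 2 + (-1187 - 2360)/5 = 2 + (⅕)*(-3547) = 2 - 3547/5 = -3537/5 ≈ -707.40)
(o + S(-58))*(4742 - 2231) = (-3537/5 + 63)*(4742 - 2231) = -3222/5*2511 = -8090442/5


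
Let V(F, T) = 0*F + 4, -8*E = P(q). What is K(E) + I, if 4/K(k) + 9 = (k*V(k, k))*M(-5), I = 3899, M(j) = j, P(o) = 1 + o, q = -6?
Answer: 167649/43 ≈ 3898.8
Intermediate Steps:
E = 5/8 (E = -(1 - 6)/8 = -1/8*(-5) = 5/8 ≈ 0.62500)
V(F, T) = 4 (V(F, T) = 0 + 4 = 4)
K(k) = 4/(-9 - 20*k) (K(k) = 4/(-9 + (k*4)*(-5)) = 4/(-9 + (4*k)*(-5)) = 4/(-9 - 20*k))
K(E) + I = 4/(-9 - 20*5/8) + 3899 = 4/(-9 - 25/2) + 3899 = 4/(-43/2) + 3899 = 4*(-2/43) + 3899 = -8/43 + 3899 = 167649/43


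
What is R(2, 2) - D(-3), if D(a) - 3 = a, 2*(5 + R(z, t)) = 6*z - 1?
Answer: 1/2 ≈ 0.50000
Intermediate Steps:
R(z, t) = -11/2 + 3*z (R(z, t) = -5 + (6*z - 1)/2 = -5 + (-1 + 6*z)/2 = -5 + (-1/2 + 3*z) = -11/2 + 3*z)
D(a) = 3 + a
R(2, 2) - D(-3) = (-11/2 + 3*2) - (3 - 3) = (-11/2 + 6) - 1*0 = 1/2 + 0 = 1/2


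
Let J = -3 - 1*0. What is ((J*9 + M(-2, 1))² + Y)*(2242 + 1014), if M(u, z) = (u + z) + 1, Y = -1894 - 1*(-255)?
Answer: -2962960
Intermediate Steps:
J = -3 (J = -3 + 0 = -3)
Y = -1639 (Y = -1894 + 255 = -1639)
M(u, z) = 1 + u + z
((J*9 + M(-2, 1))² + Y)*(2242 + 1014) = ((-3*9 + (1 - 2 + 1))² - 1639)*(2242 + 1014) = ((-27 + 0)² - 1639)*3256 = ((-27)² - 1639)*3256 = (729 - 1639)*3256 = -910*3256 = -2962960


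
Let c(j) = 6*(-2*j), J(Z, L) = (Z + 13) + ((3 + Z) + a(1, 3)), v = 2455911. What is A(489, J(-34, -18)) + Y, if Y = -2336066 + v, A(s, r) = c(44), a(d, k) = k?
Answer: 119317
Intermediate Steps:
J(Z, L) = 19 + 2*Z (J(Z, L) = (Z + 13) + ((3 + Z) + 3) = (13 + Z) + (6 + Z) = 19 + 2*Z)
c(j) = -12*j
A(s, r) = -528 (A(s, r) = -12*44 = -528)
Y = 119845 (Y = -2336066 + 2455911 = 119845)
A(489, J(-34, -18)) + Y = -528 + 119845 = 119317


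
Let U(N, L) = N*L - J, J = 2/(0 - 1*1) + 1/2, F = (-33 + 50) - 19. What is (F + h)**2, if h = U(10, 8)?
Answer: 25281/4 ≈ 6320.3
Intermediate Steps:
F = -2 (F = 17 - 19 = -2)
J = -3/2 (J = 2/(0 - 1) + 1*(1/2) = 2/(-1) + 1/2 = 2*(-1) + 1/2 = -2 + 1/2 = -3/2 ≈ -1.5000)
U(N, L) = 3/2 + L*N (U(N, L) = N*L - 1*(-3/2) = L*N + 3/2 = 3/2 + L*N)
h = 163/2 (h = 3/2 + 8*10 = 3/2 + 80 = 163/2 ≈ 81.500)
(F + h)**2 = (-2 + 163/2)**2 = (159/2)**2 = 25281/4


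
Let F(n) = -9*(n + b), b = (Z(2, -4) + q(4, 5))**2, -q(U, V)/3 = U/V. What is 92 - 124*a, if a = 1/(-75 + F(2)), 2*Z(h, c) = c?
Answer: 617752/6681 ≈ 92.464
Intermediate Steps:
Z(h, c) = c/2
q(U, V) = -3*U/V
b = 484/25 (b = ((1/2)*(-4) - 3*4/5)**2 = (-2 - 3*4*1/5)**2 = (-2 - 12/5)**2 = (-22/5)**2 = 484/25 ≈ 19.360)
F(n) = -4356/25 - 9*n (F(n) = -9*(n + 484/25) = -9*(484/25 + n) = -4356/25 - 9*n)
a = -25/6681 (a = 1/(-75 + (-4356/25 - 9*2)) = 1/(-75 + (-4356/25 - 18)) = 1/(-75 - 4806/25) = 1/(-6681/25) = -25/6681 ≈ -0.0037420)
92 - 124*a = 92 - 124*(-25/6681) = 92 + 3100/6681 = 617752/6681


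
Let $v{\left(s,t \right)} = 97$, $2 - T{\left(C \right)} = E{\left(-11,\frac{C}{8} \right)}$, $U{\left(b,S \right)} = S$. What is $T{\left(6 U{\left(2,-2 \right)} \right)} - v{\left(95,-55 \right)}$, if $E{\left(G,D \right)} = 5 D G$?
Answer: $- \frac{355}{2} \approx -177.5$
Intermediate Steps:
$E{\left(G,D \right)} = 5 D G$
$T{\left(C \right)} = 2 + \frac{55 C}{8}$ ($T{\left(C \right)} = 2 - 5 \frac{C}{8} \left(-11\right) = 2 - - \frac{55 C}{8} = 2 + \frac{55 C}{8}$)
$T{\left(6 U{\left(2,-2 \right)} \right)} - v{\left(95,-55 \right)} = \left(2 + \frac{55 \cdot 6 \left(-2\right)}{8}\right) - 97 = \left(2 + \frac{55}{8} \left(-12\right)\right) - 97 = \left(2 - \frac{165}{2}\right) - 97 = - \frac{161}{2} - 97 = - \frac{355}{2}$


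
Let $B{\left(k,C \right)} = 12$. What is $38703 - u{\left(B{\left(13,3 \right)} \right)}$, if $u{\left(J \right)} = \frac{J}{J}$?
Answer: $38702$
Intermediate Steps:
$u{\left(J \right)} = 1$
$38703 - u{\left(B{\left(13,3 \right)} \right)} = 38703 - 1 = 38702$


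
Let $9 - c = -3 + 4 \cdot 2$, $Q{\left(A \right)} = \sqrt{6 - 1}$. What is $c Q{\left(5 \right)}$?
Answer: $4 \sqrt{5} \approx 8.9443$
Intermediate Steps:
$Q{\left(A \right)} = \sqrt{5}$
$c = 4$ ($c = 9 - \left(-3 + 4 \cdot 2\right) = 9 - \left(-3 + 8\right) = 9 - 5 = 4$)
$c Q{\left(5 \right)} = 4 \sqrt{5}$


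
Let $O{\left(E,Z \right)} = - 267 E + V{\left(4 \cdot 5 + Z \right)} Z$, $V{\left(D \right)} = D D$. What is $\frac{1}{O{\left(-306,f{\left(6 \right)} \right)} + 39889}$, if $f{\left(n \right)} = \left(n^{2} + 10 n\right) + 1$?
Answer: $\frac{1}{1449424} \approx 6.8993 \cdot 10^{-7}$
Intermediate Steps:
$f{\left(n \right)} = 1 + n^{2} + 10 n$
$V{\left(D \right)} = D^{2}$
$O{\left(E,Z \right)} = - 267 E + Z \left(20 + Z\right)^{2}$ ($O{\left(E,Z \right)} = - 267 E + \left(4 \cdot 5 + Z\right)^{2} Z = - 267 E + \left(20 + Z\right)^{2} Z = - 267 E + Z \left(20 + Z\right)^{2}$)
$\frac{1}{O{\left(-306,f{\left(6 \right)} \right)} + 39889} = \frac{1}{\left(\left(-267\right) \left(-306\right) + \left(1 + 6^{2} + 10 \cdot 6\right) \left(20 + \left(1 + 6^{2} + 10 \cdot 6\right)\right)^{2}\right) + 39889} = \frac{1}{\left(81702 + \left(1 + 36 + 60\right) \left(20 + \left(1 + 36 + 60\right)\right)^{2}\right) + 39889} = \frac{1}{\left(81702 + 97 \left(20 + 97\right)^{2}\right) + 39889} = \frac{1}{\left(81702 + 97 \cdot 117^{2}\right) + 39889} = \frac{1}{\left(81702 + 97 \cdot 13689\right) + 39889} = \frac{1}{\left(81702 + 1327833\right) + 39889} = \frac{1}{1409535 + 39889} = \frac{1}{1449424}$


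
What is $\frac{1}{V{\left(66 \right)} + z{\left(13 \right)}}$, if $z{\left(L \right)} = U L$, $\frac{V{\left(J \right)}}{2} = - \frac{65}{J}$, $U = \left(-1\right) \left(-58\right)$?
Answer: $\frac{33}{24817} \approx 0.0013297$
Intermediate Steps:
$U = 58$
$V{\left(J \right)} = - \frac{130}{J}$ ($V{\left(J \right)} = 2 \left(- \frac{65}{J}\right) = - \frac{130}{J}$)
$z{\left(L \right)} = 58 L$
$\frac{1}{V{\left(66 \right)} + z{\left(13 \right)}} = \frac{1}{- \frac{130}{66} + 58 \cdot 13} = \frac{1}{\left(-130\right) \frac{1}{66} + 754} = \frac{1}{- \frac{65}{33} + 754} = \frac{1}{\frac{24817}{33}} = \frac{33}{24817}$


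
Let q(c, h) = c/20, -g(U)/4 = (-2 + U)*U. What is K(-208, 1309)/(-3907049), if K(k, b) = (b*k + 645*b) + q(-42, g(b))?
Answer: -5720309/39070490 ≈ -0.14641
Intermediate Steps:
g(U) = -4*U*(-2 + U) (g(U) = -4*(-2 + U)*U = -4*U*(-2 + U))
q(c, h) = c/20 (q(c, h) = c*(1/20) = c/20)
K(k, b) = -21/10 + 645*b + b*k (K(k, b) = (b*k + 645*b) + (1/20)*(-42) = (645*b + b*k) - 21/10 = -21/10 + 645*b + b*k)
K(-208, 1309)/(-3907049) = (-21/10 + 645*1309 + 1309*(-208))/(-3907049) = (-21/10 + 844305 - 272272)*(-1/3907049) = (5720309/10)*(-1/3907049) = -5720309/39070490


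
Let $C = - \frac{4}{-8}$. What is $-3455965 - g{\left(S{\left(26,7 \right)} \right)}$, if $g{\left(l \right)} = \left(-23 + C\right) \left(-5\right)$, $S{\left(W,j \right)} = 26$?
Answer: $- \frac{6912155}{2} \approx -3.4561 \cdot 10^{6}$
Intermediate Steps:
$C = \frac{1}{2}$ ($C = \left(-4\right) \left(- \frac{1}{8}\right) = \frac{1}{2} \approx 0.5$)
$g{\left(l \right)} = \frac{225}{2}$ ($g{\left(l \right)} = \left(-23 + \frac{1}{2}\right) \left(-5\right) = \left(- \frac{45}{2}\right) \left(-5\right) = \frac{225}{2}$)
$-3455965 - g{\left(S{\left(26,7 \right)} \right)} = -3455965 - \frac{225}{2} = - \frac{6912155}{2}$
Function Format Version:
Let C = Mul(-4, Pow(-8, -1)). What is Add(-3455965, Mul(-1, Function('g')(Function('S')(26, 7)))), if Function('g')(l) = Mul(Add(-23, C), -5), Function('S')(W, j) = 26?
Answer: Rational(-6912155, 2) ≈ -3.4561e+6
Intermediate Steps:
C = Rational(1, 2) (C = Mul(-4, Rational(-1, 8)) = Rational(1, 2) ≈ 0.50000)
Function('g')(l) = Rational(225, 2) (Function('g')(l) = Mul(Add(-23, Rational(1, 2)), -5) = Mul(Rational(-45, 2), -5) = Rational(225, 2))
Add(-3455965, Mul(-1, Function('g')(Function('S')(26, 7)))) = Add(-3455965, Mul(-1, Rational(225, 2))) = Add(-3455965, Rational(-225, 2)) = Rational(-6912155, 2)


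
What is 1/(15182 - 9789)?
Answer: 1/5393 ≈ 0.00018543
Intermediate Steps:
1/(15182 - 9789) = 1/5393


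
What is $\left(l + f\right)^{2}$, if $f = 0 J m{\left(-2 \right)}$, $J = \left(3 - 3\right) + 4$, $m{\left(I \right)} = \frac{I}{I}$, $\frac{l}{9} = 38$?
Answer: $116964$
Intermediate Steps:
$l = 342$ ($l = 9 \cdot 38 = 342$)
$m{\left(I \right)} = 1$
$J = 4$ ($J = 0 + 4 = 4$)
$f = 0$ ($f = 0 \cdot 4 \cdot 1 = 0 \cdot 1 = 0$)
$\left(l + f\right)^{2} = \left(342 + 0\right)^{2} = 342^{2} = 116964$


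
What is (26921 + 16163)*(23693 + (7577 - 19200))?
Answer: 520023880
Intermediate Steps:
(26921 + 16163)*(23693 + (7577 - 19200)) = 43084*(23693 - 11623) = 43084*12070 = 520023880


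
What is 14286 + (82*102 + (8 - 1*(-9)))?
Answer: 22667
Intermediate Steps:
14286 + (82*102 + (8 - 1*(-9))) = 14286 + (8364 + (8 + 9)) = 14286 + (8364 + 17) = 14286 + 8381 = 22667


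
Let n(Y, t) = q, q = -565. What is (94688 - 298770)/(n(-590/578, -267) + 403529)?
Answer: -102041/201482 ≈ -0.50645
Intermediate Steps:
n(Y, t) = -565
(94688 - 298770)/(n(-590/578, -267) + 403529) = (94688 - 298770)/(-565 + 403529) = -204082/402964 = -204082*1/402964 = -102041/201482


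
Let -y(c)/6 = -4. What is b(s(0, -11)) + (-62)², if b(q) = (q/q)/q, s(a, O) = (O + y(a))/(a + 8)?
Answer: 49980/13 ≈ 3844.6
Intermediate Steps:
y(c) = 24 (y(c) = -6*(-4) = 24)
s(a, O) = (24 + O)/(8 + a) (s(a, O) = (O + 24)/(a + 8) = (24 + O)/(8 + a))
b(q) = 1/q
b(s(0, -11)) + (-62)² = 1/((24 - 11)/(8 + 0)) + (-62)² = 1/(13/8) + 3844 = 8/13 + 3844 = 49980/13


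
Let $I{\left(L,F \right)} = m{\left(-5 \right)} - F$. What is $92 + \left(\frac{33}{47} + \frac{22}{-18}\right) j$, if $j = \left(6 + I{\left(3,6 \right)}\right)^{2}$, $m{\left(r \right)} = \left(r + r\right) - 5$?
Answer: $- \frac{1176}{47} \approx -25.021$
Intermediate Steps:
$m{\left(r \right)} = -5 + 2 r$ ($m{\left(r \right)} = 2 r - 5 = -5 + 2 r$)
$I{\left(L,F \right)} = -15 - F$ ($I{\left(L,F \right)} = \left(-5 + 2 \left(-5\right)\right) - F = \left(-5 - 10\right) - F = -15 - F$)
$j = 225$ ($j = \left(6 - 21\right)^{2} = \left(-15\right)^{2} = 225$)
$92 + \left(\frac{33}{47} + \frac{22}{-18}\right) j = 92 + \left(\frac{33}{47} + \frac{22}{-18}\right) 225 = 92 + \left(33 \cdot \frac{1}{47} + 22 \left(- \frac{1}{18}\right)\right) 225 = 92 + \left(\frac{33}{47} - \frac{11}{9}\right) 225 = 92 - \frac{5500}{47} = - \frac{1176}{47}$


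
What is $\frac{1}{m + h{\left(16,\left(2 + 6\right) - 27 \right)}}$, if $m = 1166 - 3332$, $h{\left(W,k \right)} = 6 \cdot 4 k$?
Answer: $- \frac{1}{2622} \approx -0.00038139$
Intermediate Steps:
$h{\left(W,k \right)} = 24 k$
$m = -2166$
$\frac{1}{m + h{\left(16,\left(2 + 6\right) - 27 \right)}} = \frac{1}{-2166 + 24 \left(\left(2 + 6\right) - 27\right)} = \frac{1}{-2166 + 24 \left(8 - 27\right)} = \frac{1}{-2166 + 24 \left(-19\right)} = \frac{1}{-2166 - 456} = \frac{1}{-2622} = - \frac{1}{2622}$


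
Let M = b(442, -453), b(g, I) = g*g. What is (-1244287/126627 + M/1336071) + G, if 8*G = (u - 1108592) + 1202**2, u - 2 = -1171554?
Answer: -11778178920525331/112788441678 ≈ -1.0443e+5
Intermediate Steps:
u = -1171552 (u = 2 - 1171554 = -1171552)
b(g, I) = g**2
M = 195364 (M = 442**2 = 195364)
G = -208835/2 (G = ((-1171552 - 1108592) + 1202**2)/8 = (-2280144 + 1444804)/8 = (1/8)*(-835340) = -208835/2 ≈ -1.0442e+5)
(-1244287/126627 + M/1336071) + G = (-1244287/126627 + 195364/1336071) - 208835/2 = -545905806383/56394220839 - 208835/2 = -11778178920525331/112788441678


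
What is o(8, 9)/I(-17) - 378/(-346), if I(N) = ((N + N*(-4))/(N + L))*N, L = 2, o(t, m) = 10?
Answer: 63271/49997 ≈ 1.2655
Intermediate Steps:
I(N) = -3*N²/(2 + N) (I(N) = ((N + N*(-4))/(N + 2))*N = ((N - 4*N)/(2 + N))*N = ((-3*N)/(2 + N))*N = (-3*N/(2 + N))*N = -3*N²/(2 + N))
o(8, 9)/I(-17) - 378/(-346) = 10/((-3*(-17)²/(2 - 17))) - 378/(-346) = 10/((-3*289/(-15))) - 378*(-1/346) = 10/((-3*289*(-1/15))) + 189/173 = 10/(289/5) + 189/173 = 10*(5/289) + 189/173 = 50/289 + 189/173 = 63271/49997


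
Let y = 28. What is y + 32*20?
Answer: 668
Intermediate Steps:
y + 32*20 = 28 + 32*20 = 28 + 640 = 668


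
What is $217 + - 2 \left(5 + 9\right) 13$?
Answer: $-147$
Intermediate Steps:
$217 + - 2 \left(5 + 9\right) 13 = 217 + \left(-2\right) 14 \cdot 13 = 217 - 364 = -147$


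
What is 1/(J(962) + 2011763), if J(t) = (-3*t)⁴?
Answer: 1/69372176379779 ≈ 1.4415e-14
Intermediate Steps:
J(t) = 81*t⁴
1/(J(962) + 2011763) = 1/(81*962⁴ + 2011763) = 1/(81*856446597136 + 2011763) = 1/(69372174368016 + 2011763) = 1/69372176379779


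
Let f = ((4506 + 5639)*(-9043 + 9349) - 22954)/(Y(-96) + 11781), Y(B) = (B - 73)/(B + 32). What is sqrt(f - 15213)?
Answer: I*sqrt(8503617284611645)/754153 ≈ 122.28*I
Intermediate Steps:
Y(B) = (-73 + B)/(32 + B)
f = 197210624/754153 (f = ((4506 + 5639)*(-9043 + 9349) - 22954)/((-73 - 96)/(32 - 96) + 11781) = (10145*306 - 22954)/(-169/(-64) + 11781) = (3104370 - 22954)/(-1/64*(-169) + 11781) = 3081416/(169/64 + 11781) = 3081416/(754153/64) = 3081416*(64/754153) = 197210624/754153 ≈ 261.50)
sqrt(f - 15213) = sqrt(197210624/754153 - 15213) = sqrt(-11275718965/754153) = I*sqrt(8503617284611645)/754153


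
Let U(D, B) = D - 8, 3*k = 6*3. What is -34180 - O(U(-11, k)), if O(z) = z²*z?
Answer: -27321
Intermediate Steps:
k = 6 (k = (6*3)/3 = (⅓)*18 = 6)
U(D, B) = -8 + D
O(z) = z³
-34180 - O(U(-11, k)) = -34180 - (-8 - 11)³ = -34180 - 1*(-19)³ = -34180 - 1*(-6859) = -34180 + 6859 = -27321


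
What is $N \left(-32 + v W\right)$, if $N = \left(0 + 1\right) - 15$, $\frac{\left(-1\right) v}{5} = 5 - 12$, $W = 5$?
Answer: $-2002$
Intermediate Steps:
$v = 35$ ($v = - 5 \left(5 - 12\right) = \left(-5\right) \left(-7\right) = 35$)
$N = -14$ ($N = 1 - 15 = -14$)
$N \left(-32 + v W\right) = - 14 \left(-32 + 35 \cdot 5\right) = - 14 \left(-32 + 175\right) = \left(-14\right) 143 = -2002$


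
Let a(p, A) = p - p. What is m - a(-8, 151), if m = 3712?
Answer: 3712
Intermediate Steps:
a(p, A) = 0
m - a(-8, 151) = 3712 - 1*0 = 3712 + 0 = 3712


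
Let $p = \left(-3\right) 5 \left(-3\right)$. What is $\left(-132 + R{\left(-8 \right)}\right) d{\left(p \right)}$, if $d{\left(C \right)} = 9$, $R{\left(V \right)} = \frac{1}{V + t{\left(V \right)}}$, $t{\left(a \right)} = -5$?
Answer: $- \frac{15453}{13} \approx -1188.7$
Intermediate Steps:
$p = 45$ ($p = \left(-15\right) \left(-3\right) = 45$)
$R{\left(V \right)} = \frac{1}{-5 + V}$ ($R{\left(V \right)} = \frac{1}{V - 5} = \frac{1}{-5 + V}$)
$\left(-132 + R{\left(-8 \right)}\right) d{\left(p \right)} = \left(-132 + \frac{1}{-5 - 8}\right) 9 = \left(-132 + \frac{1}{-13}\right) 9 = \left(-132 - \frac{1}{13}\right) 9 = \left(- \frac{1717}{13}\right) 9 = - \frac{15453}{13}$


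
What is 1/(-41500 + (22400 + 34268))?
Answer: 1/15168 ≈ 6.5928e-5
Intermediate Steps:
1/(-41500 + (22400 + 34268)) = 1/(-41500 + 56668) = 1/15168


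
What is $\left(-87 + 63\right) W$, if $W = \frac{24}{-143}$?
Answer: $\frac{576}{143} \approx 4.028$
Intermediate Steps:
$W = - \frac{24}{143}$ ($W = 24 \left(- \frac{1}{143}\right) = - \frac{24}{143} \approx -0.16783$)
$\left(-87 + 63\right) W = \left(-87 + 63\right) \left(- \frac{24}{143}\right) = \left(-24\right) \left(- \frac{24}{143}\right) = \frac{576}{143}$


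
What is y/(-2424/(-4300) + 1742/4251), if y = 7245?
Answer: 2546798625/342212 ≈ 7442.2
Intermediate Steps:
y/(-2424/(-4300) + 1742/4251) = 7245/(-2424/(-4300) + 1742/4251) = 7245/(-2424*(-1/4300) + 1742*(1/4251)) = 7245/(606/1075 + 134/327) = 7245/(342212/351525) = 7245*(351525/342212) = 2546798625/342212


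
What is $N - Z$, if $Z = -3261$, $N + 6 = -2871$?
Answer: $384$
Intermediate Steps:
$N = -2877$ ($N = -6 - 2871 = -2877$)
$N - Z = -2877 - -3261 = -2877 + 3261 = 384$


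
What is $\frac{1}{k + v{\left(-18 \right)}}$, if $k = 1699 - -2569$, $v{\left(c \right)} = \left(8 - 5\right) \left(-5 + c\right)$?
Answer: $\frac{1}{4199} \approx 0.00023815$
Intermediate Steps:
$v{\left(c \right)} = -15 + 3 c$ ($v{\left(c \right)} = 3 \left(-5 + c\right) = -15 + 3 c$)
$k = 4268$ ($k = 1699 + 2569 = 4268$)
$\frac{1}{k + v{\left(-18 \right)}} = \frac{1}{4268 + \left(-15 + 3 \left(-18\right)\right)} = \frac{1}{4268 - 69} = \frac{1}{4199}$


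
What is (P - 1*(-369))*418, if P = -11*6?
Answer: 126654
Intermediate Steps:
P = -66
(P - 1*(-369))*418 = (-66 - 1*(-369))*418 = (-66 + 369)*418 = 303*418 = 126654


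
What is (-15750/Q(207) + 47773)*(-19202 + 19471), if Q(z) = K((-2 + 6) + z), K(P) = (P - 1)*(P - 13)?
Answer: 848155117/66 ≈ 1.2851e+7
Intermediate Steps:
K(P) = (-1 + P)*(-13 + P)
Q(z) = -43 + (4 + z)**2 - 14*z (Q(z) = 13 + ((-2 + 6) + z)**2 - 14*((-2 + 6) + z) = 13 + (4 + z)**2 - 14*(4 + z) = 13 + (4 + z)**2 + (-56 - 14*z) = -43 + (4 + z)**2 - 14*z)
(-15750/Q(207) + 47773)*(-19202 + 19471) = (-15750/(-27 + 207**2 - 6*207) + 47773)*(-19202 + 19471) = (-15750/(-27 + 42849 - 1242) + 47773)*269 = (-15750/41580 + 47773)*269 = (-15750*1/41580 + 47773)*269 = (-25/66 + 47773)*269 = (3152993/66)*269 = 848155117/66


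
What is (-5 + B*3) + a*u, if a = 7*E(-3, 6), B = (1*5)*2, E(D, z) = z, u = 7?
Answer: 319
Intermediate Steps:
B = 10 (B = 5*2 = 10)
a = 42 (a = 7*6 = 42)
(-5 + B*3) + a*u = (-5 + 10*3) + 42*7 = (-5 + 30) + 294 = 25 + 294 = 319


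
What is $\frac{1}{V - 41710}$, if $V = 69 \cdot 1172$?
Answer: $\frac{1}{39158} \approx 2.5538 \cdot 10^{-5}$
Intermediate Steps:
$V = 80868$
$\frac{1}{V - 41710} = \frac{1}{80868 - 41710} = \frac{1}{39158}$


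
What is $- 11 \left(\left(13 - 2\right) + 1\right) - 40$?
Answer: $-172$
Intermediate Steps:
$- 11 \left(\left(13 - 2\right) + 1\right) - 40 = - 11 \left(11 + 1\right) - 40 = \left(-11\right) 12 - 40 = -132 - 40 = -172$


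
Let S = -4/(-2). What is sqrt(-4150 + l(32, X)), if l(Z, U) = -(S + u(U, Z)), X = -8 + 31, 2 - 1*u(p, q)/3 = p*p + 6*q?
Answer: I*sqrt(1995) ≈ 44.665*I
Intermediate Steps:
u(p, q) = 6 - 18*q - 3*p**2 (u(p, q) = 6 - 3*(p*p + 6*q) = 6 - 3*(p**2 + 6*q) = 6 + (-18*q - 3*p**2) = 6 - 18*q - 3*p**2)
S = 2 (S = -4*(-1/2) = 2)
X = 23
l(Z, U) = -8 + 3*U**2 + 18*Z (l(Z, U) = -(2 + (6 - 18*Z - 3*U**2)) = -(8 - 18*Z - 3*U**2) = -8 + 3*U**2 + 18*Z)
sqrt(-4150 + l(32, X)) = sqrt(-4150 + (-8 + 3*23**2 + 18*32)) = sqrt(-4150 + (-8 + 3*529 + 576)) = sqrt(-4150 + (-8 + 1587 + 576)) = sqrt(-4150 + 2155) = sqrt(-1995) = I*sqrt(1995)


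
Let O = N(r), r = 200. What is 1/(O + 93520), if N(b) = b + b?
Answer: 1/93920 ≈ 1.0647e-5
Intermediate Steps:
N(b) = 2*b
O = 400 (O = 2*200 = 400)
1/(O + 93520) = 1/(400 + 93520) = 1/93920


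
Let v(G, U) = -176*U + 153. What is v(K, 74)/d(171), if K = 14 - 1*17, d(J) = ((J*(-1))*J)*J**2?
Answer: 12871/855036081 ≈ 1.5053e-5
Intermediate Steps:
d(J) = -J**4 (d(J) = ((-J)*J)*J**2 = (-J**2)*J**2 = -J**4)
K = -3 (K = 14 - 17 = -3)
v(G, U) = 153 - 176*U
v(K, 74)/d(171) = (153 - 176*74)/((-1*171**4)) = (153 - 13024)/((-1*855036081)) = -12871/(-855036081) = -12871*(-1/855036081) = 12871/855036081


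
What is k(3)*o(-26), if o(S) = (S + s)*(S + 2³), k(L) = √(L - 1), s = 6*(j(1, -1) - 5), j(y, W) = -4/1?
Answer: 1440*√2 ≈ 2036.5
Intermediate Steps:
j(y, W) = -4 (j(y, W) = -4*1 = -4)
s = -54 (s = 6*(-4 - 5) = 6*(-9) = -54)
k(L) = √(-1 + L)
o(S) = (-54 + S)*(8 + S) (o(S) = (S - 54)*(S + 2³) = (-54 + S)*(S + 8) = (-54 + S)*(8 + S))
k(3)*o(-26) = √(-1 + 3)*(-432 + (-26)² - 46*(-26)) = √2*(-432 + 676 + 1196) = √2*1440 = 1440*√2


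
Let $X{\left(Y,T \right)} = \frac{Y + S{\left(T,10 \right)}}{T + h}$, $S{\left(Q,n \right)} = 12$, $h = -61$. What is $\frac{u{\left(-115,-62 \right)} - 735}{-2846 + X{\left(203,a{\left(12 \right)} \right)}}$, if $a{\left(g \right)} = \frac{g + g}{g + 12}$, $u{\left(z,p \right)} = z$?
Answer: $\frac{2040}{6839} \approx 0.29829$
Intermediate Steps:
$a{\left(g \right)} = \frac{2 g}{12 + g}$
$X{\left(Y,T \right)} = \frac{12 + Y}{-61 + T}$ ($X{\left(Y,T \right)} = \frac{Y + 12}{T - 61} = \frac{12 + Y}{-61 + T}$)
$\frac{u{\left(-115,-62 \right)} - 735}{-2846 + X{\left(203,a{\left(12 \right)} \right)}} = \frac{-115 - 735}{-2846 + \frac{12 + 203}{-61 + 2 \cdot 12 \frac{1}{12 + 12}}} = - \frac{850}{-2846 + \frac{1}{-61 + 2 \cdot 12 \cdot \frac{1}{24}} \cdot 215} = - \frac{850}{-2846 + \frac{1}{-61 + 1} \cdot 215} = - \frac{850}{-2846 + \frac{1}{-60} \cdot 215} = - \frac{850}{-2846 - \frac{43}{12}} = - \frac{850}{- \frac{34195}{12}} = \left(-850\right) \left(- \frac{12}{34195}\right) = \frac{2040}{6839}$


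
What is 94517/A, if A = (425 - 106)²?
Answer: 94517/101761 ≈ 0.92881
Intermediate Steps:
A = 101761 (A = 319² = 101761)
94517/A = 94517/101761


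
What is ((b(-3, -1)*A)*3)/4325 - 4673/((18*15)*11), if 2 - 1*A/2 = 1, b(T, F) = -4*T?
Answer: -3999377/2569050 ≈ -1.5568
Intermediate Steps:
A = 2 (A = 4 - 2*1 = 4 - 2 = 2)
((b(-3, -1)*A)*3)/4325 - 4673/((18*15)*11) = ((-4*(-3)*2)*3)/4325 - 4673/((18*15)*11) = ((12*2)*3)*(1/4325) - 4673/(270*11) = (24*3)*(1/4325) - 4673/2970 = 72*(1/4325) - 4673*1/2970 = 72/4325 - 4673/2970 = -3999377/2569050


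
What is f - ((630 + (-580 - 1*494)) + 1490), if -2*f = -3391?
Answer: 1299/2 ≈ 649.50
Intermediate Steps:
f = 3391/2 (f = -½*(-3391) = 3391/2 ≈ 1695.5)
f - ((630 + (-580 - 1*494)) + 1490) = 3391/2 - ((630 + (-580 - 1*494)) + 1490) = 3391/2 - ((630 + (-580 - 494)) + 1490) = 3391/2 - ((630 - 1074) + 1490) = 3391/2 - (-444 + 1490) = 3391/2 - 1*1046 = 3391/2 - 1046 = 1299/2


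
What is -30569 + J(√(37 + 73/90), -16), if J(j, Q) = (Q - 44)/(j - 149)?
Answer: -60974782303/1994687 + 180*√34030/1994687 ≈ -30569.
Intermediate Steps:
J(j, Q) = (-44 + Q)/(-149 + j)
-30569 + J(√(37 + 73/90), -16) = -30569 + (-44 - 16)/(-149 + √(37 + 73/90)) = -30569 - 60/(-149 + √(37 + 73*(1/90))) = -30569 - 60/(-149 + √(37 + 73/90)) = -30569 - 60/(-149 + √(3403/90)) = -30569 - 60/(-149 + √34030/30)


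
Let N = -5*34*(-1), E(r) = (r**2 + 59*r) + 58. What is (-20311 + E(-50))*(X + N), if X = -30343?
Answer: 624671619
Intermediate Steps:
E(r) = 58 + r**2 + 59*r
N = 170 (N = -170*(-1) = 170)
(-20311 + E(-50))*(X + N) = (-20311 + (58 + (-50)**2 + 59*(-50)))*(-30343 + 170) = (-20311 + (58 + 2500 - 2950))*(-30173) = (-20311 - 392)*(-30173) = -20703*(-30173) = 624671619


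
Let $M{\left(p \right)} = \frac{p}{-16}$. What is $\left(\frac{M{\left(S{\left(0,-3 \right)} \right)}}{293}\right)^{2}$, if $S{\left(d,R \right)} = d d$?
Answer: $0$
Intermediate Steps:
$S{\left(d,R \right)} = d^{2}$
$M{\left(p \right)} = - \frac{p}{16}$ ($M{\left(p \right)} = p \left(- \frac{1}{16}\right) = - \frac{p}{16}$)
$\left(\frac{M{\left(S{\left(0,-3 \right)} \right)}}{293}\right)^{2} = \left(\frac{\left(- \frac{1}{16}\right) 0^{2}}{293}\right)^{2} = \left(\left(- \frac{1}{16}\right) 0 \cdot \frac{1}{293}\right)^{2} = \left(0 \cdot \frac{1}{293}\right)^{2} = 0^{2} = 0$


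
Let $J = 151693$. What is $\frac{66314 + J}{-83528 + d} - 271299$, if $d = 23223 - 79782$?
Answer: $- \frac{38005681020}{140087} \approx -2.713 \cdot 10^{5}$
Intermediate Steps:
$d = -56559$
$\frac{66314 + J}{-83528 + d} - 271299 = \frac{66314 + 151693}{-83528 - 56559} - 271299 = \frac{218007}{-140087} - 271299 = 218007 \left(- \frac{1}{140087}\right) - 271299 = - \frac{218007}{140087} - 271299 = - \frac{38005681020}{140087}$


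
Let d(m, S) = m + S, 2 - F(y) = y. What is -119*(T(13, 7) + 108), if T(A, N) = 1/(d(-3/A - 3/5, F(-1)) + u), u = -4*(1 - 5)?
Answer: -15185947/1181 ≈ -12859.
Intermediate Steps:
F(y) = 2 - y
d(m, S) = S + m
u = 16 (u = -4*(-4) = 16)
T(A, N) = 1/(92/5 - 3/A) (T(A, N) = 1/(((2 - 1*(-1)) + (-3/A - 3/5)) + 16) = 1/(((2 + 1) + (-3/A - 3*⅕)) + 16) = 1/((3 + (-3/A - ⅗)) + 16) = 1/((3 + (-⅗ - 3/A)) + 16) = 1/((12/5 - 3/A) + 16) = 1/(92/5 - 3/A))
-119*(T(13, 7) + 108) = -119*(5*13/(-15 + 92*13) + 108) = -119*(5*13/(-15 + 1196) + 108) = -119*(5*13/1181 + 108) = -119*(5*13*(1/1181) + 108) = -119*(65/1181 + 108) = -119*127613/1181 = -15185947/1181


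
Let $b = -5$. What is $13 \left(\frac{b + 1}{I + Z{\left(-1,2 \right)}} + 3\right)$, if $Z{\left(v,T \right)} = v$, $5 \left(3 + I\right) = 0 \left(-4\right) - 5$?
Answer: $\frac{247}{5} \approx 49.4$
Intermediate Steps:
$I = -4$ ($I = -3 + \frac{0 \left(-4\right) - 5}{5} = -3 + \frac{0 - 5}{5} = -3 + \frac{1}{5} \left(-5\right) = -3 - 1 = -4$)
$13 \left(\frac{b + 1}{I + Z{\left(-1,2 \right)}} + 3\right) = 13 \left(\frac{-5 + 1}{-4 - 1} + 3\right) = 13 \left(- \frac{4}{-5} + 3\right) = 13 \left(\left(-4\right) \left(- \frac{1}{5}\right) + 3\right) = 13 \left(\frac{4}{5} + 3\right) = 13 \cdot \frac{19}{5} = \frac{247}{5}$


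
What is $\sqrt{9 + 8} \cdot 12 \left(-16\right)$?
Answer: $- 192 \sqrt{17} \approx -791.64$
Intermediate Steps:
$\sqrt{9 + 8} \cdot 12 \left(-16\right) = \sqrt{17} \left(-192\right) = - 192 \sqrt{17}$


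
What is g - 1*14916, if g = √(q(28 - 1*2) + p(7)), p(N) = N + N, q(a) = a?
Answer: -14916 + 2*√10 ≈ -14910.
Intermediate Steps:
p(N) = 2*N
g = 2*√10 (g = √((28 - 1*2) + 2*7) = √((28 - 2) + 14) = √(26 + 14) = √40 = 2*√10 ≈ 6.3246)
g - 1*14916 = 2*√10 - 1*14916 = 2*√10 - 14916 = -14916 + 2*√10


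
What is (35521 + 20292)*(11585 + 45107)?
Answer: 3164150596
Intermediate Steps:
(35521 + 20292)*(11585 + 45107) = 55813*56692 = 3164150596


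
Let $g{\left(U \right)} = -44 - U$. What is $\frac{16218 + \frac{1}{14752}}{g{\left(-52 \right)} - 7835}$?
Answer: $- \frac{239247937}{115463904} \approx -2.0721$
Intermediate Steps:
$\frac{16218 + \frac{1}{14752}}{g{\left(-52 \right)} - 7835} = \frac{16218 + \frac{1}{14752}}{\left(-44 - -52\right) - 7835} = \frac{16218 + \frac{1}{14752}}{\left(-44 + 52\right) - 7835} = \frac{239247937}{14752 \left(8 - 7835\right)} = \frac{239247937}{14752 \left(-7827\right)} = \frac{239247937}{14752} \left(- \frac{1}{7827}\right) = - \frac{239247937}{115463904}$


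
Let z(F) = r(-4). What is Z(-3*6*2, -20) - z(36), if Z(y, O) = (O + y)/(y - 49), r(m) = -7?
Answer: 651/85 ≈ 7.6588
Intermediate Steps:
Z(y, O) = (O + y)/(-49 + y)
z(F) = -7
Z(-3*6*2, -20) - z(36) = (-20 - 3*6*2)/(-49 - 3*6*2) - 1*(-7) = (-20 - 18*2)/(-49 - 18*2) + 7 = (-20 - 36)/(-49 - 36) + 7 = -56/(-85) + 7 = -1/85*(-56) + 7 = 56/85 + 7 = 651/85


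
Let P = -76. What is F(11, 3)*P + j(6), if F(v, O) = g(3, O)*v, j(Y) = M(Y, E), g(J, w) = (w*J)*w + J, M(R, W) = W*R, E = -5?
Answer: -25110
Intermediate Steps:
M(R, W) = R*W
g(J, w) = J + J*w² (g(J, w) = (J*w)*w + J = J*w² + J = J + J*w²)
j(Y) = -5*Y (j(Y) = Y*(-5) = -5*Y)
F(v, O) = v*(3 + 3*O²) (F(v, O) = (3*(1 + O²))*v = (3 + 3*O²)*v = v*(3 + 3*O²))
F(11, 3)*P + j(6) = (3*11*(1 + 3²))*(-76) - 5*6 = (3*11*(1 + 9))*(-76) - 30 = (3*11*10)*(-76) - 30 = 330*(-76) - 30 = -25080 - 30 = -25110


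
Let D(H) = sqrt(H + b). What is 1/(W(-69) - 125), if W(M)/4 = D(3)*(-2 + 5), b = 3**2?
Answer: -125/13897 - 24*sqrt(3)/13897 ≈ -0.011986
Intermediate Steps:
b = 9
D(H) = sqrt(9 + H) (D(H) = sqrt(H + 9) = sqrt(9 + H))
W(M) = 24*sqrt(3) (W(M) = 4*(sqrt(9 + 3)*(-2 + 5)) = 4*(sqrt(12)*3) = 4*((2*sqrt(3))*3) = 4*(6*sqrt(3)) = 24*sqrt(3))
1/(W(-69) - 125) = 1/(24*sqrt(3) - 125) = 1/(-125 + 24*sqrt(3))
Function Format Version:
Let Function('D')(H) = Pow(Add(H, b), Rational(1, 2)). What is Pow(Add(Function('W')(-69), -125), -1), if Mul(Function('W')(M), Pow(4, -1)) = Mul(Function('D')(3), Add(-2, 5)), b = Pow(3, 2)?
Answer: Add(Rational(-125, 13897), Mul(Rational(-24, 13897), Pow(3, Rational(1, 2)))) ≈ -0.011986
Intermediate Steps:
b = 9
Function('D')(H) = Pow(Add(9, H), Rational(1, 2)) (Function('D')(H) = Pow(Add(H, 9), Rational(1, 2)) = Pow(Add(9, H), Rational(1, 2)))
Function('W')(M) = Mul(24, Pow(3, Rational(1, 2))) (Function('W')(M) = Mul(4, Mul(Pow(Add(9, 3), Rational(1, 2)), Add(-2, 5))) = Mul(4, Mul(Pow(12, Rational(1, 2)), 3)) = Mul(4, Mul(Mul(2, Pow(3, Rational(1, 2))), 3)) = Mul(4, Mul(6, Pow(3, Rational(1, 2)))) = Mul(24, Pow(3, Rational(1, 2))))
Pow(Add(Function('W')(-69), -125), -1) = Pow(Add(Mul(24, Pow(3, Rational(1, 2))), -125), -1) = Pow(Add(-125, Mul(24, Pow(3, Rational(1, 2)))), -1)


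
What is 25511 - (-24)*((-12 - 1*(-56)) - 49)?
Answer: 25391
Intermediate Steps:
25511 - (-24)*((-12 - 1*(-56)) - 49) = 25511 - (-24)*((-12 + 56) - 49) = 25511 - (-24)*(44 - 49) = 25511 - (-24)*(-5) = 25511 - 1*120 = 25511 - 120 = 25391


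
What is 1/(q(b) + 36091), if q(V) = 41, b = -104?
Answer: 1/36132 ≈ 2.7676e-5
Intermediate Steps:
1/(q(b) + 36091) = 1/(41 + 36091) = 1/36132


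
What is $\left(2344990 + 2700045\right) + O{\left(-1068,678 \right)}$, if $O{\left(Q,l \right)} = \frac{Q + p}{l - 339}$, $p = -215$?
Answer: $\frac{1710265582}{339} \approx 5.045 \cdot 10^{6}$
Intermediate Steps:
$O{\left(Q,l \right)} = \frac{-215 + Q}{-339 + l}$ ($O{\left(Q,l \right)} = \frac{Q - 215}{l - 339} = \frac{-215 + Q}{-339 + l}$)
$\left(2344990 + 2700045\right) + O{\left(-1068,678 \right)} = \left(2344990 + 2700045\right) + \frac{-215 - 1068}{-339 + 678} = 5045035 + \frac{1}{339} \left(-1283\right) = 5045035 - \frac{1283}{339} = \frac{1710265582}{339}$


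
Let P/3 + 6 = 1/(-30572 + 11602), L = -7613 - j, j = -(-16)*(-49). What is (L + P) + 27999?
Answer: 401253437/18970 ≈ 21152.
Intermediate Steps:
j = -784 (j = -1*784 = -784)
L = -6829 (L = -7613 - 1*(-784) = -7613 + 784 = -6829)
P = -341463/18970 (P = -18 + 3/(-30572 + 11602) = -18 + 3/(-18970) = -18 + 3*(-1/18970) = -18 - 3/18970 = -341463/18970 ≈ -18.000)
(L + P) + 27999 = (-6829 - 341463/18970) + 27999 = -129887593/18970 + 27999 = 401253437/18970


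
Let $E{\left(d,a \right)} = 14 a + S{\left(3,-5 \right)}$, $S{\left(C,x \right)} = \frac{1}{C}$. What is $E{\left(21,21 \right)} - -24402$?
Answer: $\frac{74089}{3} \approx 24696.0$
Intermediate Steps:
$E{\left(d,a \right)} = \frac{1}{3} + 14 a$ ($E{\left(d,a \right)} = 14 a + \frac{1}{3} = \frac{1}{3} + 14 a$)
$E{\left(21,21 \right)} - -24402 = \left(\frac{1}{3} + 14 \cdot 21\right) - -24402 = \left(\frac{1}{3} + 294\right) + 24402 = \frac{883}{3} + 24402 = \frac{74089}{3}$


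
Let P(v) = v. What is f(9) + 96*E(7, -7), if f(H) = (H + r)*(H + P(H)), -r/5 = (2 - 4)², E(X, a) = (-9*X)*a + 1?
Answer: 42234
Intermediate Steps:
E(X, a) = 1 - 9*X*a (E(X, a) = -9*X*a + 1 = 1 - 9*X*a)
r = -20 (r = -5*(2 - 4)² = -5*(-2)² = -5*4 = -20)
f(H) = 2*H*(-20 + H) (f(H) = (H - 20)*(H + H) = (-20 + H)*(2*H) = 2*H*(-20 + H))
f(9) + 96*E(7, -7) = 2*9*(-20 + 9) + 96*(1 - 9*7*(-7)) = 2*9*(-11) + 96*(1 + 441) = -198 + 96*442 = -198 + 42432 = 42234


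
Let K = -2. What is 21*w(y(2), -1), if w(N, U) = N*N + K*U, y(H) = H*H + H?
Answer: 798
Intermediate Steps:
y(H) = H + H² (y(H) = H² + H = H + H²)
w(N, U) = N² - 2*U (w(N, U) = N*N - 2*U = N² - 2*U)
21*w(y(2), -1) = 21*((2*(1 + 2))² - 2*(-1)) = 21*((2*3)² + 2) = 21*(6² + 2) = 21*(36 + 2) = 21*38 = 798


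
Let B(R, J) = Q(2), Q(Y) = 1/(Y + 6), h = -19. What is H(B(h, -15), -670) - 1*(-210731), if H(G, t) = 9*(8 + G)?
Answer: 1686433/8 ≈ 2.1080e+5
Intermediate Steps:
Q(Y) = 1/(6 + Y)
B(R, J) = ⅛ (B(R, J) = 1/(6 + 2) = 1/8 = ⅛)
H(G, t) = 72 + 9*G
H(B(h, -15), -670) - 1*(-210731) = (72 + 9*(⅛)) - 1*(-210731) = (72 + 9/8) + 210731 = 585/8 + 210731 = 1686433/8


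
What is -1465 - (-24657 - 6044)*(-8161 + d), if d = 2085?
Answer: -186540741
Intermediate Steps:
-1465 - (-24657 - 6044)*(-8161 + d) = -1465 - (-24657 - 6044)*(-8161 + 2085) = -1465 - (-30701)*(-6076) = -1465 - 1*186539276 = -1465 - 186539276 = -186540741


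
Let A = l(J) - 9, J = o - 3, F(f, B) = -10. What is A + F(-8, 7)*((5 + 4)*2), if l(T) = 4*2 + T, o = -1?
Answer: -185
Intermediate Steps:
J = -4 (J = -1 - 3 = -4)
l(T) = 8 + T
A = -5 (A = (8 - 4) - 9 = 4 - 9 = -5)
A + F(-8, 7)*((5 + 4)*2) = -5 - 10*(5 + 4)*2 = -5 - 90*2 = -5 - 10*18 = -5 - 180 = -185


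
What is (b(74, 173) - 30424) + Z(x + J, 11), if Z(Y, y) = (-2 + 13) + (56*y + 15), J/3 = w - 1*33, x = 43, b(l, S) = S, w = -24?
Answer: -29609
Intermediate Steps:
J = -171 (J = 3*(-24 - 1*33) = 3*(-24 - 33) = 3*(-57) = -171)
Z(Y, y) = 26 + 56*y (Z(Y, y) = 11 + (15 + 56*y) = 26 + 56*y)
(b(74, 173) - 30424) + Z(x + J, 11) = (173 - 30424) + (26 + 56*11) = -30251 + (26 + 616) = -30251 + 642 = -29609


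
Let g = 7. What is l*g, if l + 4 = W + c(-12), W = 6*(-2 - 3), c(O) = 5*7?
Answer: 7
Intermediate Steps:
c(O) = 35
W = -30 (W = 6*(-5) = -30)
l = 1 (l = -4 + (-30 + 35) = -4 + 5 = 1)
l*g = 1*7 = 7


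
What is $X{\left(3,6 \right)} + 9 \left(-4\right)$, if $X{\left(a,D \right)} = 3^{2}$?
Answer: $-27$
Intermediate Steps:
$X{\left(a,D \right)} = 9$
$X{\left(3,6 \right)} + 9 \left(-4\right) = 9 + 9 \left(-4\right) = 9 - 36 = -27$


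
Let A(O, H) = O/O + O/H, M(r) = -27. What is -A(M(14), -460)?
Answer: -487/460 ≈ -1.0587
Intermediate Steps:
A(O, H) = 1 + O/H
-A(M(14), -460) = -(-460 - 27)/(-460) = -(-1)*(-487)/460 = -1*487/460 = -487/460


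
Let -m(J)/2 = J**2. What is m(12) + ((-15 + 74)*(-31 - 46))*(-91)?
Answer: 413125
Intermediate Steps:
m(J) = -2*J**2
m(12) + ((-15 + 74)*(-31 - 46))*(-91) = -2*12**2 + ((-15 + 74)*(-31 - 46))*(-91) = -2*144 + (59*(-77))*(-91) = -288 - 4543*(-91) = -288 + 413413 = 413125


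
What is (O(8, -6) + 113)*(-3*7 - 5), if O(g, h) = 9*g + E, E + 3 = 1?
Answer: -4758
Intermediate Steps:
E = -2 (E = -3 + 1 = -2)
O(g, h) = -2 + 9*g (O(g, h) = 9*g - 2 = -2 + 9*g)
(O(8, -6) + 113)*(-3*7 - 5) = ((-2 + 9*8) + 113)*(-3*7 - 5) = ((-2 + 72) + 113)*(-21 - 5) = (70 + 113)*(-26) = 183*(-26) = -4758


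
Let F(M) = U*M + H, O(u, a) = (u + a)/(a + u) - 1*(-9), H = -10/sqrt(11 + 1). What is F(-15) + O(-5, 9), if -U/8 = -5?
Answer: -590 - 5*sqrt(3)/3 ≈ -592.89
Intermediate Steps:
U = 40 (U = -8*(-5) = 40)
H = -5*sqrt(3)/3 (H = -10*sqrt(3)/6 = -5*sqrt(3)/3 ≈ -2.8868)
O(u, a) = 10 (O(u, a) = (a + u)/(a + u) + 9 = 1 + 9 = 10)
F(M) = 40*M - 5*sqrt(3)/3
F(-15) + O(-5, 9) = (40*(-15) - 5*sqrt(3)/3) + 10 = (-600 - 5*sqrt(3)/3) + 10 = -590 - 5*sqrt(3)/3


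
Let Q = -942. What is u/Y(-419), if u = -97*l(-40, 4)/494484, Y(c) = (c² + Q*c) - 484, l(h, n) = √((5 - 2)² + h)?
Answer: -97*I*√31/281744621100 ≈ -1.9169e-9*I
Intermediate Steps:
l(h, n) = √(9 + h) (l(h, n) = √(3² + h) = √(9 + h))
Y(c) = -484 + c² - 942*c (Y(c) = (c² - 942*c) - 484 = -484 + c² - 942*c)
u = -97*I*√31/494484 (u = -97*√(9 - 40)/494484 = -97*I*√31*(1/494484) = -97*I*√31/494484 ≈ -0.0010922*I)
u/Y(-419) = (-97*I*√31/494484)/(-484 + (-419)² - 942*(-419)) = (-97*I*√31/494484)/(-484 + 175561 + 394698) = -97*I*√31/494484/569775 = -97*I*√31/494484*(1/569775) = -97*I*√31/281744621100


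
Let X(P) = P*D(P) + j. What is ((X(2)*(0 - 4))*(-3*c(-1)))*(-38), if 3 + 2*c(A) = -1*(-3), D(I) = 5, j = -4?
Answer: 0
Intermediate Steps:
X(P) = -4 + 5*P (X(P) = P*5 - 4 = 5*P - 4 = -4 + 5*P)
c(A) = 0 (c(A) = -3/2 + (-1*(-3))/2 = -3/2 + (½)*3 = -3/2 + 3/2 = 0)
((X(2)*(0 - 4))*(-3*c(-1)))*(-38) = (((-4 + 5*2)*(0 - 4))*(-3*0))*(-38) = (((-4 + 10)*(-4))*0)*(-38) = ((6*(-4))*0)*(-38) = -24*0*(-38) = 0*(-38) = 0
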